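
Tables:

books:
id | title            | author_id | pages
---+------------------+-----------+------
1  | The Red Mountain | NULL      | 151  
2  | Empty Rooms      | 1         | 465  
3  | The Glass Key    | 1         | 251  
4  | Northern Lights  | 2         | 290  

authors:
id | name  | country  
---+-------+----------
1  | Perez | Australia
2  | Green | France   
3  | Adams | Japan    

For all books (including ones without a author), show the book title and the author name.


LEFT JOIN keeps every row from books (the left table); where author_id has no match in authors, the author columns become NULL. Walk through each book:
  - book 1 (The Red Mountain): author_id=NULL, no match -> kept with NULL
  - book 2 (Empty Rooms): author_id=1 -> matches Perez
  - book 3 (The Glass Key): author_id=1 -> matches Perez
  - book 4 (Northern Lights): author_id=2 -> matches Green
All 4 rows appear; 1 has NULL author.

SQL:
SELECT a.title, b.name AS author
FROM books a
LEFT JOIN authors b ON a.author_id = b.id

Result:
title            | author
-----------------+-------
The Red Mountain | NULL  
Empty Rooms      | Perez 
The Glass Key    | Perez 
Northern Lights  | Green 


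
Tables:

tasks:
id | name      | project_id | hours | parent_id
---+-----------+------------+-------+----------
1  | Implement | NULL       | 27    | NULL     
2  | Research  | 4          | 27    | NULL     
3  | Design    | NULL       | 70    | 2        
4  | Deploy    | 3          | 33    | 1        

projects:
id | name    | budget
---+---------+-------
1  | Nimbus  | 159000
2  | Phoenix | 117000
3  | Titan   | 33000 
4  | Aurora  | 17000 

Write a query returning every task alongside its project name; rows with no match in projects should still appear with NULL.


LEFT JOIN keeps every row from tasks (the left table); where project_id has no match in projects, the project columns become NULL. Walk through each task:
  - task 1 (Implement): project_id=NULL, no match -> kept with NULL
  - task 2 (Research): project_id=4 -> matches Aurora
  - task 3 (Design): project_id=NULL, no match -> kept with NULL
  - task 4 (Deploy): project_id=3 -> matches Titan
All 4 rows appear; 2 have NULL project.

SQL:
SELECT a.name, b.name AS project
FROM tasks a
LEFT JOIN projects b ON a.project_id = b.id

Result:
name      | project
----------+--------
Implement | NULL   
Research  | Aurora 
Design    | NULL   
Deploy    | Titan  


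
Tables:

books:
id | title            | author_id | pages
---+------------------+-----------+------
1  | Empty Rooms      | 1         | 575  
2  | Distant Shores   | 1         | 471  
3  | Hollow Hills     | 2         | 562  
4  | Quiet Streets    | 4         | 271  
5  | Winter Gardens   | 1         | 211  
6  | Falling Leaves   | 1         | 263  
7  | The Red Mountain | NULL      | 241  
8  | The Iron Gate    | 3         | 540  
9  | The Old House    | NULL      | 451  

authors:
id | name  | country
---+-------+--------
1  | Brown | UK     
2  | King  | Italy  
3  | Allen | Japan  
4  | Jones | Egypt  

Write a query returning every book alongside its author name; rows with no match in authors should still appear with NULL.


LEFT JOIN keeps every row from books (the left table); where author_id has no match in authors, the author columns become NULL. Walk through each book:
  - book 1 (Empty Rooms): author_id=1 -> matches Brown
  - book 2 (Distant Shores): author_id=1 -> matches Brown
  - book 3 (Hollow Hills): author_id=2 -> matches King
  - book 4 (Quiet Streets): author_id=4 -> matches Jones
  - book 5 (Winter Gardens): author_id=1 -> matches Brown
  - book 6 (Falling Leaves): author_id=1 -> matches Brown
  - book 7 (The Red Mountain): author_id=NULL, no match -> kept with NULL
  - book 8 (The Iron Gate): author_id=3 -> matches Allen
  - book 9 (The Old House): author_id=NULL, no match -> kept with NULL
All 9 rows appear; 2 have NULL author.

SQL:
SELECT a.title, b.name AS author
FROM books a
LEFT JOIN authors b ON a.author_id = b.id

Result:
title            | author
-----------------+-------
Empty Rooms      | Brown 
Distant Shores   | Brown 
Hollow Hills     | King  
Quiet Streets    | Jones 
Winter Gardens   | Brown 
Falling Leaves   | Brown 
The Red Mountain | NULL  
The Iron Gate    | Allen 
The Old House    | NULL  


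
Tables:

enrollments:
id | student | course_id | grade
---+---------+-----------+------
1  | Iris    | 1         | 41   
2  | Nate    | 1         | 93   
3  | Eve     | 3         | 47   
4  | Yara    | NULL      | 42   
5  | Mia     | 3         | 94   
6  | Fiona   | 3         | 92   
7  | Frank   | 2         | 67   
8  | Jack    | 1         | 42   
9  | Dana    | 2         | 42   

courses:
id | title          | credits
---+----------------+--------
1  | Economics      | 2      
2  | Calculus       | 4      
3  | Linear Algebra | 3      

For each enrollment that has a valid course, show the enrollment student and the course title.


INNER JOIN keeps only enrollments rows whose course_id matches an id in courses. Walk through each enrollment:
  - enrollment 1 (Iris): course_id=1 -> matches Economics
  - enrollment 2 (Nate): course_id=1 -> matches Economics
  - enrollment 3 (Eve): course_id=3 -> matches Linear Algebra
  - enrollment 4 (Yara): course_id=NULL, no match -> dropped
  - enrollment 5 (Mia): course_id=3 -> matches Linear Algebra
  - enrollment 6 (Fiona): course_id=3 -> matches Linear Algebra
  - enrollment 7 (Frank): course_id=2 -> matches Calculus
  - enrollment 8 (Jack): course_id=1 -> matches Economics
  - enrollment 9 (Dana): course_id=2 -> matches Calculus
So 1 of 9 rows is dropped.

SQL:
SELECT a.student, b.title AS course
FROM enrollments a
INNER JOIN courses b ON a.course_id = b.id

Result:
student | course        
--------+---------------
Iris    | Economics     
Nate    | Economics     
Eve     | Linear Algebra
Mia     | Linear Algebra
Fiona   | Linear Algebra
Frank   | Calculus      
Jack    | Economics     
Dana    | Calculus      


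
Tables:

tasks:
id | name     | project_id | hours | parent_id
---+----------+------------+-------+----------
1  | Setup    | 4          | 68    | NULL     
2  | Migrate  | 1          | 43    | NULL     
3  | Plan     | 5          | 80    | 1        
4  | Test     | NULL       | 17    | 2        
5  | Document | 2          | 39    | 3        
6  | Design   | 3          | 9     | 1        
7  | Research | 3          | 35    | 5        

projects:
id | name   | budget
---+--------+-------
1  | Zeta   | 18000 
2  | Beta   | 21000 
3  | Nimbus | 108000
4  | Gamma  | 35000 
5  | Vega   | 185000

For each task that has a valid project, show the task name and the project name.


INNER JOIN keeps only tasks rows whose project_id matches an id in projects. Walk through each task:
  - task 1 (Setup): project_id=4 -> matches Gamma
  - task 2 (Migrate): project_id=1 -> matches Zeta
  - task 3 (Plan): project_id=5 -> matches Vega
  - task 4 (Test): project_id=NULL, no match -> dropped
  - task 5 (Document): project_id=2 -> matches Beta
  - task 6 (Design): project_id=3 -> matches Nimbus
  - task 7 (Research): project_id=3 -> matches Nimbus
So 1 of 7 rows is dropped.

SQL:
SELECT a.name, b.name AS project
FROM tasks a
INNER JOIN projects b ON a.project_id = b.id

Result:
name     | project
---------+--------
Setup    | Gamma  
Migrate  | Zeta   
Plan     | Vega   
Document | Beta   
Design   | Nimbus 
Research | Nimbus 


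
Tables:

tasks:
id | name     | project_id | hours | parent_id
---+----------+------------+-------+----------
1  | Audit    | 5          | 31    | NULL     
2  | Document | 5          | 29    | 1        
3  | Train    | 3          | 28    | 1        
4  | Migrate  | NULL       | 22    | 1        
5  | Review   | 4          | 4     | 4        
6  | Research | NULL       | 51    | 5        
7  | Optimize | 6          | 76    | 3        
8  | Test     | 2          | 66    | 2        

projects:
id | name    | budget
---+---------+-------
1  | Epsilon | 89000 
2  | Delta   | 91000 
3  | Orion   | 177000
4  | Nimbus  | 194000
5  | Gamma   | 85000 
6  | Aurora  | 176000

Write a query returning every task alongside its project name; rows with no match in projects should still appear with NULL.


LEFT JOIN keeps every row from tasks (the left table); where project_id has no match in projects, the project columns become NULL. Walk through each task:
  - task 1 (Audit): project_id=5 -> matches Gamma
  - task 2 (Document): project_id=5 -> matches Gamma
  - task 3 (Train): project_id=3 -> matches Orion
  - task 4 (Migrate): project_id=NULL, no match -> kept with NULL
  - task 5 (Review): project_id=4 -> matches Nimbus
  - task 6 (Research): project_id=NULL, no match -> kept with NULL
  - task 7 (Optimize): project_id=6 -> matches Aurora
  - task 8 (Test): project_id=2 -> matches Delta
All 8 rows appear; 2 have NULL project.

SQL:
SELECT a.name, b.name AS project
FROM tasks a
LEFT JOIN projects b ON a.project_id = b.id

Result:
name     | project
---------+--------
Audit    | Gamma  
Document | Gamma  
Train    | Orion  
Migrate  | NULL   
Review   | Nimbus 
Research | NULL   
Optimize | Aurora 
Test     | Delta  


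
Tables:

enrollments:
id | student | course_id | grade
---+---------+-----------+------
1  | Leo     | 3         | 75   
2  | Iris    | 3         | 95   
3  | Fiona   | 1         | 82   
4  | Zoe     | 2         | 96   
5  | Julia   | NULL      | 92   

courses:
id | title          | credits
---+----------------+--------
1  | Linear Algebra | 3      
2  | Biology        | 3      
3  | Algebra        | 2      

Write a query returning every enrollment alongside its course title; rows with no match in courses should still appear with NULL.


LEFT JOIN keeps every row from enrollments (the left table); where course_id has no match in courses, the course columns become NULL. Walk through each enrollment:
  - enrollment 1 (Leo): course_id=3 -> matches Algebra
  - enrollment 2 (Iris): course_id=3 -> matches Algebra
  - enrollment 3 (Fiona): course_id=1 -> matches Linear Algebra
  - enrollment 4 (Zoe): course_id=2 -> matches Biology
  - enrollment 5 (Julia): course_id=NULL, no match -> kept with NULL
All 5 rows appear; 1 has NULL course.

SQL:
SELECT a.student, b.title AS course
FROM enrollments a
LEFT JOIN courses b ON a.course_id = b.id

Result:
student | course        
--------+---------------
Leo     | Algebra       
Iris    | Algebra       
Fiona   | Linear Algebra
Zoe     | Biology       
Julia   | NULL          


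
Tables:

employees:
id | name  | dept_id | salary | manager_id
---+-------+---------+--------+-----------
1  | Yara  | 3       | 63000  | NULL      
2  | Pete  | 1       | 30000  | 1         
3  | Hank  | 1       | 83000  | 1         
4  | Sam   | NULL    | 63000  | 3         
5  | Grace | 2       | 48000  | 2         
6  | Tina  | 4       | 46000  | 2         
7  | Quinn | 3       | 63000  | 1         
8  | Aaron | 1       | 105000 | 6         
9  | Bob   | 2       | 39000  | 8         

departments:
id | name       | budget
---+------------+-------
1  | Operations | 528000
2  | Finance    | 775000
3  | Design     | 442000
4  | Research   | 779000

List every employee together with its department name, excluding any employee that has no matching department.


INNER JOIN keeps only employees rows whose dept_id matches an id in departments. Walk through each employee:
  - employee 1 (Yara): dept_id=3 -> matches Design
  - employee 2 (Pete): dept_id=1 -> matches Operations
  - employee 3 (Hank): dept_id=1 -> matches Operations
  - employee 4 (Sam): dept_id=NULL, no match -> dropped
  - employee 5 (Grace): dept_id=2 -> matches Finance
  - employee 6 (Tina): dept_id=4 -> matches Research
  - employee 7 (Quinn): dept_id=3 -> matches Design
  - employee 8 (Aaron): dept_id=1 -> matches Operations
  - employee 9 (Bob): dept_id=2 -> matches Finance
So 1 of 9 rows is dropped.

SQL:
SELECT a.name, b.name AS department
FROM employees a
INNER JOIN departments b ON a.dept_id = b.id

Result:
name  | department
------+-----------
Yara  | Design    
Pete  | Operations
Hank  | Operations
Grace | Finance   
Tina  | Research  
Quinn | Design    
Aaron | Operations
Bob   | Finance   


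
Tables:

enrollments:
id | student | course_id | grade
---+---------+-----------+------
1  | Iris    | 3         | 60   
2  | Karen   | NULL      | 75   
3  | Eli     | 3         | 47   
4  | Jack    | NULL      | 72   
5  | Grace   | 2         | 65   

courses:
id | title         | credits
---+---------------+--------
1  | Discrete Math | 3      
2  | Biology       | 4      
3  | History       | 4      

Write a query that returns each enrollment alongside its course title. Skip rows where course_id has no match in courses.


INNER JOIN keeps only enrollments rows whose course_id matches an id in courses. Walk through each enrollment:
  - enrollment 1 (Iris): course_id=3 -> matches History
  - enrollment 2 (Karen): course_id=NULL, no match -> dropped
  - enrollment 3 (Eli): course_id=3 -> matches History
  - enrollment 4 (Jack): course_id=NULL, no match -> dropped
  - enrollment 5 (Grace): course_id=2 -> matches Biology
So 2 of 5 rows are dropped.

SQL:
SELECT a.student, b.title AS course
FROM enrollments a
INNER JOIN courses b ON a.course_id = b.id

Result:
student | course 
--------+--------
Iris    | History
Eli     | History
Grace   | Biology


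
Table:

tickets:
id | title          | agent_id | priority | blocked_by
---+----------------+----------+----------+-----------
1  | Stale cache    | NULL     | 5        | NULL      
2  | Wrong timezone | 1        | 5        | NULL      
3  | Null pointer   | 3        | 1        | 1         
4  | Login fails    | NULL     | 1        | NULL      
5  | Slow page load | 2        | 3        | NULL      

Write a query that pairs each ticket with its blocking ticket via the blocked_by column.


This is a self-join: tickets is joined to a second copy of itself, matching each row's blocked_by to another row's id. Use LEFT JOIN so rows with blocked_by=NULL are kept.
  - ticket 1 (Stale cache): blocked_by=NULL -> NULL
  - ticket 2 (Wrong timezone): blocked_by=NULL -> NULL
  - ticket 3 (Null pointer): blocked_by=1 -> Stale cache
  - ticket 4 (Login fails): blocked_by=NULL -> NULL
  - ticket 5 (Slow page load): blocked_by=NULL -> NULL

SQL:
SELECT a.title AS item, b.title AS blocked_by
FROM tickets a
LEFT JOIN tickets b ON a.blocked_by = b.id

Result:
item           | blocked_by 
---------------+------------
Stale cache    | NULL       
Wrong timezone | NULL       
Null pointer   | Stale cache
Login fails    | NULL       
Slow page load | NULL       


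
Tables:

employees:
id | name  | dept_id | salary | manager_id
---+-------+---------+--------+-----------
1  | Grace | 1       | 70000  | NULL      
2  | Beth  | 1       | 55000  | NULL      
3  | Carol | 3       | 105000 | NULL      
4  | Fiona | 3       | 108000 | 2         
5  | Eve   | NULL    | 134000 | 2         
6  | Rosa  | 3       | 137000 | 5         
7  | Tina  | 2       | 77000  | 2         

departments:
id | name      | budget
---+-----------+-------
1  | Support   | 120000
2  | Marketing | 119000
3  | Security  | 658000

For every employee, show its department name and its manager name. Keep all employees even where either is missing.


Two LEFT JOINs from the same base table employees: one to departments via dept_id, one to employees itself via manager_id. Both are LEFT so every employee is preserved.
Match against departments:
  - employee 1 (Grace): dept_id=1 -> matches Support
  - employee 2 (Beth): dept_id=1 -> matches Support
  - employee 3 (Carol): dept_id=3 -> matches Security
  - employee 4 (Fiona): dept_id=3 -> matches Security
  - employee 5 (Eve): dept_id=NULL, no match -> kept with NULL
  - employee 6 (Rosa): dept_id=3 -> matches Security
  - employee 7 (Tina): dept_id=2 -> matches Marketing
Match against employees (self):
  - employee 1 (Grace): manager_id=NULL -> NULL
  - employee 2 (Beth): manager_id=NULL -> NULL
  - employee 3 (Carol): manager_id=NULL -> NULL
  - employee 4 (Fiona): manager_id=2 -> Beth
  - employee 5 (Eve): manager_id=2 -> Beth
  - employee 6 (Rosa): manager_id=5 -> Eve
  - employee 7 (Tina): manager_id=2 -> Beth

SQL:
SELECT a.name, b.name AS department, c.name AS manager
FROM employees a
LEFT JOIN departments b ON a.dept_id = b.id
LEFT JOIN employees c ON a.manager_id = c.id

Result:
name  | department | manager
------+------------+--------
Grace | Support    | NULL   
Beth  | Support    | NULL   
Carol | Security   | NULL   
Fiona | Security   | Beth   
Eve   | NULL       | Beth   
Rosa  | Security   | Eve    
Tina  | Marketing  | Beth   


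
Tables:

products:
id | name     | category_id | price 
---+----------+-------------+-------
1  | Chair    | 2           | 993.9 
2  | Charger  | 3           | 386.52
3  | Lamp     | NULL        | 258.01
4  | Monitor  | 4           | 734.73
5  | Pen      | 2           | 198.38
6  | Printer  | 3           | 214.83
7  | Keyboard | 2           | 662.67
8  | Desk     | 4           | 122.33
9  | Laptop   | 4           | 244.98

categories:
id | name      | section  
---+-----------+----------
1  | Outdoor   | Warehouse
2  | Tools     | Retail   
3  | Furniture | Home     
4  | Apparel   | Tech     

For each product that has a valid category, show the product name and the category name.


INNER JOIN keeps only products rows whose category_id matches an id in categories. Walk through each product:
  - product 1 (Chair): category_id=2 -> matches Tools
  - product 2 (Charger): category_id=3 -> matches Furniture
  - product 3 (Lamp): category_id=NULL, no match -> dropped
  - product 4 (Monitor): category_id=4 -> matches Apparel
  - product 5 (Pen): category_id=2 -> matches Tools
  - product 6 (Printer): category_id=3 -> matches Furniture
  - product 7 (Keyboard): category_id=2 -> matches Tools
  - product 8 (Desk): category_id=4 -> matches Apparel
  - product 9 (Laptop): category_id=4 -> matches Apparel
So 1 of 9 rows is dropped.

SQL:
SELECT a.name, b.name AS category
FROM products a
INNER JOIN categories b ON a.category_id = b.id

Result:
name     | category 
---------+----------
Chair    | Tools    
Charger  | Furniture
Monitor  | Apparel  
Pen      | Tools    
Printer  | Furniture
Keyboard | Tools    
Desk     | Apparel  
Laptop   | Apparel  


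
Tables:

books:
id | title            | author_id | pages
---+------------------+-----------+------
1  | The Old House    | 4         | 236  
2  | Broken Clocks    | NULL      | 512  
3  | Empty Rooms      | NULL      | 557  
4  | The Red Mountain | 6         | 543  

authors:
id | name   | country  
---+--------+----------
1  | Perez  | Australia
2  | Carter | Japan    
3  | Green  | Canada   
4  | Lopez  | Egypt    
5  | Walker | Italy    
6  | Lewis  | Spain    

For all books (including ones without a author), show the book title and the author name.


LEFT JOIN keeps every row from books (the left table); where author_id has no match in authors, the author columns become NULL. Walk through each book:
  - book 1 (The Old House): author_id=4 -> matches Lopez
  - book 2 (Broken Clocks): author_id=NULL, no match -> kept with NULL
  - book 3 (Empty Rooms): author_id=NULL, no match -> kept with NULL
  - book 4 (The Red Mountain): author_id=6 -> matches Lewis
All 4 rows appear; 2 have NULL author.

SQL:
SELECT a.title, b.name AS author
FROM books a
LEFT JOIN authors b ON a.author_id = b.id

Result:
title            | author
-----------------+-------
The Old House    | Lopez 
Broken Clocks    | NULL  
Empty Rooms      | NULL  
The Red Mountain | Lewis 


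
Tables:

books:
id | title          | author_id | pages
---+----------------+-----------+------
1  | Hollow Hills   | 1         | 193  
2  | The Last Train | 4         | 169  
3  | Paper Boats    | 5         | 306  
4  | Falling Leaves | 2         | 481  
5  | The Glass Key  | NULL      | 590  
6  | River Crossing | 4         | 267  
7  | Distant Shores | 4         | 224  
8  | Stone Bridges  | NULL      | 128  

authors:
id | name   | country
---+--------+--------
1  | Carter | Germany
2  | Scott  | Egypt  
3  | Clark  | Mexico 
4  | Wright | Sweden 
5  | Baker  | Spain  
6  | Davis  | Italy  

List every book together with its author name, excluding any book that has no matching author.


INNER JOIN keeps only books rows whose author_id matches an id in authors. Walk through each book:
  - book 1 (Hollow Hills): author_id=1 -> matches Carter
  - book 2 (The Last Train): author_id=4 -> matches Wright
  - book 3 (Paper Boats): author_id=5 -> matches Baker
  - book 4 (Falling Leaves): author_id=2 -> matches Scott
  - book 5 (The Glass Key): author_id=NULL, no match -> dropped
  - book 6 (River Crossing): author_id=4 -> matches Wright
  - book 7 (Distant Shores): author_id=4 -> matches Wright
  - book 8 (Stone Bridges): author_id=NULL, no match -> dropped
So 2 of 8 rows are dropped.

SQL:
SELECT a.title, b.name AS author
FROM books a
INNER JOIN authors b ON a.author_id = b.id

Result:
title          | author
---------------+-------
Hollow Hills   | Carter
The Last Train | Wright
Paper Boats    | Baker 
Falling Leaves | Scott 
River Crossing | Wright
Distant Shores | Wright


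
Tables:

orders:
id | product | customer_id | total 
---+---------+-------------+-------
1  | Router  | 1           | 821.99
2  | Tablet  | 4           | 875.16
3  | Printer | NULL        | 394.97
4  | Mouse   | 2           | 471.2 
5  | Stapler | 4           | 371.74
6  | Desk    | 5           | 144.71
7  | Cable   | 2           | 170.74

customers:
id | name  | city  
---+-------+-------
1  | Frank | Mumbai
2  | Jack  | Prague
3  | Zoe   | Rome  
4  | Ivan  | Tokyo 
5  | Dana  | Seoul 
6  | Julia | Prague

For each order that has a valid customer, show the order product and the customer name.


INNER JOIN keeps only orders rows whose customer_id matches an id in customers. Walk through each order:
  - order 1 (Router): customer_id=1 -> matches Frank
  - order 2 (Tablet): customer_id=4 -> matches Ivan
  - order 3 (Printer): customer_id=NULL, no match -> dropped
  - order 4 (Mouse): customer_id=2 -> matches Jack
  - order 5 (Stapler): customer_id=4 -> matches Ivan
  - order 6 (Desk): customer_id=5 -> matches Dana
  - order 7 (Cable): customer_id=2 -> matches Jack
So 1 of 7 rows is dropped.

SQL:
SELECT a.product, b.name AS customer
FROM orders a
INNER JOIN customers b ON a.customer_id = b.id

Result:
product | customer
--------+---------
Router  | Frank   
Tablet  | Ivan    
Mouse   | Jack    
Stapler | Ivan    
Desk    | Dana    
Cable   | Jack    


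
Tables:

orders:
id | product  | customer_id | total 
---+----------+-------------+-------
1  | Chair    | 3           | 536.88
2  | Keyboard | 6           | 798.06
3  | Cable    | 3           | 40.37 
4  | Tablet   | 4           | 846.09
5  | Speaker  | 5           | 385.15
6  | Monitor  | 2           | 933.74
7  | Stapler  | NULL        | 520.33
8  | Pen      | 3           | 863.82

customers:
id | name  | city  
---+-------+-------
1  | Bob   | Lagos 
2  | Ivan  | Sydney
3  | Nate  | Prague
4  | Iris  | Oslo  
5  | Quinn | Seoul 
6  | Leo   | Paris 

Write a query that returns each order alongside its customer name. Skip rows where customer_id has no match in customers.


INNER JOIN keeps only orders rows whose customer_id matches an id in customers. Walk through each order:
  - order 1 (Chair): customer_id=3 -> matches Nate
  - order 2 (Keyboard): customer_id=6 -> matches Leo
  - order 3 (Cable): customer_id=3 -> matches Nate
  - order 4 (Tablet): customer_id=4 -> matches Iris
  - order 5 (Speaker): customer_id=5 -> matches Quinn
  - order 6 (Monitor): customer_id=2 -> matches Ivan
  - order 7 (Stapler): customer_id=NULL, no match -> dropped
  - order 8 (Pen): customer_id=3 -> matches Nate
So 1 of 8 rows is dropped.

SQL:
SELECT a.product, b.name AS customer
FROM orders a
INNER JOIN customers b ON a.customer_id = b.id

Result:
product  | customer
---------+---------
Chair    | Nate    
Keyboard | Leo     
Cable    | Nate    
Tablet   | Iris    
Speaker  | Quinn   
Monitor  | Ivan    
Pen      | Nate    


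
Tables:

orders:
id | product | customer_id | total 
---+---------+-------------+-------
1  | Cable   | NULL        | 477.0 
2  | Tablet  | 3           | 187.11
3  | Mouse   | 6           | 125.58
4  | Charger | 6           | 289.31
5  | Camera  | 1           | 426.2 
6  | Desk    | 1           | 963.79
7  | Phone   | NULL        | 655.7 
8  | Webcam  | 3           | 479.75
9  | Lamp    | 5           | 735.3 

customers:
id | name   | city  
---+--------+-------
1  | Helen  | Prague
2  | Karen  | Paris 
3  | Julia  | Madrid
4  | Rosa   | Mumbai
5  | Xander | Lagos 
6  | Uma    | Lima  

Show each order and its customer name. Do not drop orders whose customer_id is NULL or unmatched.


LEFT JOIN keeps every row from orders (the left table); where customer_id has no match in customers, the customer columns become NULL. Walk through each order:
  - order 1 (Cable): customer_id=NULL, no match -> kept with NULL
  - order 2 (Tablet): customer_id=3 -> matches Julia
  - order 3 (Mouse): customer_id=6 -> matches Uma
  - order 4 (Charger): customer_id=6 -> matches Uma
  - order 5 (Camera): customer_id=1 -> matches Helen
  - order 6 (Desk): customer_id=1 -> matches Helen
  - order 7 (Phone): customer_id=NULL, no match -> kept with NULL
  - order 8 (Webcam): customer_id=3 -> matches Julia
  - order 9 (Lamp): customer_id=5 -> matches Xander
All 9 rows appear; 2 have NULL customer.

SQL:
SELECT a.product, b.name AS customer
FROM orders a
LEFT JOIN customers b ON a.customer_id = b.id

Result:
product | customer
--------+---------
Cable   | NULL    
Tablet  | Julia   
Mouse   | Uma     
Charger | Uma     
Camera  | Helen   
Desk    | Helen   
Phone   | NULL    
Webcam  | Julia   
Lamp    | Xander  


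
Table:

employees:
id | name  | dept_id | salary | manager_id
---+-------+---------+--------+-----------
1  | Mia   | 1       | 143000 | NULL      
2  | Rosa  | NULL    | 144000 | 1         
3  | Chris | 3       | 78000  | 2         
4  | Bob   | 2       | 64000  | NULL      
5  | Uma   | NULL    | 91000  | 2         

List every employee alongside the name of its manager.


This is a self-join: employees is joined to a second copy of itself, matching each row's manager_id to another row's id. Use LEFT JOIN so rows with manager_id=NULL are kept.
  - employee 1 (Mia): manager_id=NULL -> NULL
  - employee 2 (Rosa): manager_id=1 -> Mia
  - employee 3 (Chris): manager_id=2 -> Rosa
  - employee 4 (Bob): manager_id=NULL -> NULL
  - employee 5 (Uma): manager_id=2 -> Rosa

SQL:
SELECT a.name AS item, b.name AS manager
FROM employees a
LEFT JOIN employees b ON a.manager_id = b.id

Result:
item  | manager
------+--------
Mia   | NULL   
Rosa  | Mia    
Chris | Rosa   
Bob   | NULL   
Uma   | Rosa   


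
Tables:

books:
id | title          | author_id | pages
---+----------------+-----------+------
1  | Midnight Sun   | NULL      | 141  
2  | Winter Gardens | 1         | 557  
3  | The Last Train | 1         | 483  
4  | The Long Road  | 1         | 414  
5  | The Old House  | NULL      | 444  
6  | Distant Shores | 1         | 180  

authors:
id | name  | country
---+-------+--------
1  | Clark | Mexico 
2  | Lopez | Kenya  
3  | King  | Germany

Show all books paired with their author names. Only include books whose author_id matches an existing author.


INNER JOIN keeps only books rows whose author_id matches an id in authors. Walk through each book:
  - book 1 (Midnight Sun): author_id=NULL, no match -> dropped
  - book 2 (Winter Gardens): author_id=1 -> matches Clark
  - book 3 (The Last Train): author_id=1 -> matches Clark
  - book 4 (The Long Road): author_id=1 -> matches Clark
  - book 5 (The Old House): author_id=NULL, no match -> dropped
  - book 6 (Distant Shores): author_id=1 -> matches Clark
So 2 of 6 rows are dropped.

SQL:
SELECT a.title, b.name AS author
FROM books a
INNER JOIN authors b ON a.author_id = b.id

Result:
title          | author
---------------+-------
Winter Gardens | Clark 
The Last Train | Clark 
The Long Road  | Clark 
Distant Shores | Clark 


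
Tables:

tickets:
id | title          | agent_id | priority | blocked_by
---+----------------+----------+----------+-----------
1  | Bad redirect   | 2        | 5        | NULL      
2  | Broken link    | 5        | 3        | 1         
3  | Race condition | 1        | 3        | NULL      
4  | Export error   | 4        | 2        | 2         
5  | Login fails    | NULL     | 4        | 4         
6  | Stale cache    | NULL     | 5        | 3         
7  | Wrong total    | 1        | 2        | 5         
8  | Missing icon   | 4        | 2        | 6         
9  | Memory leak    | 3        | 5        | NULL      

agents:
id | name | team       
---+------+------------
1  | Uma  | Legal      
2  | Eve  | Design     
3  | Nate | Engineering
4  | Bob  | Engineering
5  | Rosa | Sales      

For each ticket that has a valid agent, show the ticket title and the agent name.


INNER JOIN keeps only tickets rows whose agent_id matches an id in agents. Walk through each ticket:
  - ticket 1 (Bad redirect): agent_id=2 -> matches Eve
  - ticket 2 (Broken link): agent_id=5 -> matches Rosa
  - ticket 3 (Race condition): agent_id=1 -> matches Uma
  - ticket 4 (Export error): agent_id=4 -> matches Bob
  - ticket 5 (Login fails): agent_id=NULL, no match -> dropped
  - ticket 6 (Stale cache): agent_id=NULL, no match -> dropped
  - ticket 7 (Wrong total): agent_id=1 -> matches Uma
  - ticket 8 (Missing icon): agent_id=4 -> matches Bob
  - ticket 9 (Memory leak): agent_id=3 -> matches Nate
So 2 of 9 rows are dropped.

SQL:
SELECT a.title, b.name AS agent
FROM tickets a
INNER JOIN agents b ON a.agent_id = b.id

Result:
title          | agent
---------------+------
Bad redirect   | Eve  
Broken link    | Rosa 
Race condition | Uma  
Export error   | Bob  
Wrong total    | Uma  
Missing icon   | Bob  
Memory leak    | Nate 


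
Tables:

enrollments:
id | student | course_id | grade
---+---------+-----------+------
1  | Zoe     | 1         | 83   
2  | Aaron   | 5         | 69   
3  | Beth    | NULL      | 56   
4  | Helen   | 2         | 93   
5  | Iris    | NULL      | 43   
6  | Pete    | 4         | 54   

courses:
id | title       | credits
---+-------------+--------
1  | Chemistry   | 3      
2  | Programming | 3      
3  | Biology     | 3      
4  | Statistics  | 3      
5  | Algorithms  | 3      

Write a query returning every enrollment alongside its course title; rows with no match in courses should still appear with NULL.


LEFT JOIN keeps every row from enrollments (the left table); where course_id has no match in courses, the course columns become NULL. Walk through each enrollment:
  - enrollment 1 (Zoe): course_id=1 -> matches Chemistry
  - enrollment 2 (Aaron): course_id=5 -> matches Algorithms
  - enrollment 3 (Beth): course_id=NULL, no match -> kept with NULL
  - enrollment 4 (Helen): course_id=2 -> matches Programming
  - enrollment 5 (Iris): course_id=NULL, no match -> kept with NULL
  - enrollment 6 (Pete): course_id=4 -> matches Statistics
All 6 rows appear; 2 have NULL course.

SQL:
SELECT a.student, b.title AS course
FROM enrollments a
LEFT JOIN courses b ON a.course_id = b.id

Result:
student | course     
--------+------------
Zoe     | Chemistry  
Aaron   | Algorithms 
Beth    | NULL       
Helen   | Programming
Iris    | NULL       
Pete    | Statistics 


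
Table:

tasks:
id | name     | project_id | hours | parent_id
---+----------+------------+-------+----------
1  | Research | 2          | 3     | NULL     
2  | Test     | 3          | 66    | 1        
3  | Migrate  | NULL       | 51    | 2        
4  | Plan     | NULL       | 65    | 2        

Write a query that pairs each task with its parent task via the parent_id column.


This is a self-join: tasks is joined to a second copy of itself, matching each row's parent_id to another row's id. Use LEFT JOIN so rows with parent_id=NULL are kept.
  - task 1 (Research): parent_id=NULL -> NULL
  - task 2 (Test): parent_id=1 -> Research
  - task 3 (Migrate): parent_id=2 -> Test
  - task 4 (Plan): parent_id=2 -> Test

SQL:
SELECT a.name AS item, b.name AS parent
FROM tasks a
LEFT JOIN tasks b ON a.parent_id = b.id

Result:
item     | parent  
---------+---------
Research | NULL    
Test     | Research
Migrate  | Test    
Plan     | Test    


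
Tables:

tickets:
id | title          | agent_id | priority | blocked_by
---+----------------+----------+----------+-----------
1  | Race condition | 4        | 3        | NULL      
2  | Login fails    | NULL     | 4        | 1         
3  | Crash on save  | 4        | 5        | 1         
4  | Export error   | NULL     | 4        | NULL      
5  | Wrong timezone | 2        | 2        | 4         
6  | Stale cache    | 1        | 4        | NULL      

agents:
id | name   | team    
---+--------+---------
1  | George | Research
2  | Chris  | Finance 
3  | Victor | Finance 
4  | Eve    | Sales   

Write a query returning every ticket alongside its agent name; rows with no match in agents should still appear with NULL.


LEFT JOIN keeps every row from tickets (the left table); where agent_id has no match in agents, the agent columns become NULL. Walk through each ticket:
  - ticket 1 (Race condition): agent_id=4 -> matches Eve
  - ticket 2 (Login fails): agent_id=NULL, no match -> kept with NULL
  - ticket 3 (Crash on save): agent_id=4 -> matches Eve
  - ticket 4 (Export error): agent_id=NULL, no match -> kept with NULL
  - ticket 5 (Wrong timezone): agent_id=2 -> matches Chris
  - ticket 6 (Stale cache): agent_id=1 -> matches George
All 6 rows appear; 2 have NULL agent.

SQL:
SELECT a.title, b.name AS agent
FROM tickets a
LEFT JOIN agents b ON a.agent_id = b.id

Result:
title          | agent 
---------------+-------
Race condition | Eve   
Login fails    | NULL  
Crash on save  | Eve   
Export error   | NULL  
Wrong timezone | Chris 
Stale cache    | George


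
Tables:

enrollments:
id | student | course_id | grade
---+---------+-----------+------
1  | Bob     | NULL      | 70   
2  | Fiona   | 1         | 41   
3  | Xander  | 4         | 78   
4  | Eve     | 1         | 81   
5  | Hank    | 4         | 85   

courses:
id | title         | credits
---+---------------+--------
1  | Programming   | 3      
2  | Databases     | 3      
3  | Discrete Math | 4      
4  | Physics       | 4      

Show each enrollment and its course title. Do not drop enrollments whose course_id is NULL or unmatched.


LEFT JOIN keeps every row from enrollments (the left table); where course_id has no match in courses, the course columns become NULL. Walk through each enrollment:
  - enrollment 1 (Bob): course_id=NULL, no match -> kept with NULL
  - enrollment 2 (Fiona): course_id=1 -> matches Programming
  - enrollment 3 (Xander): course_id=4 -> matches Physics
  - enrollment 4 (Eve): course_id=1 -> matches Programming
  - enrollment 5 (Hank): course_id=4 -> matches Physics
All 5 rows appear; 1 has NULL course.

SQL:
SELECT a.student, b.title AS course
FROM enrollments a
LEFT JOIN courses b ON a.course_id = b.id

Result:
student | course     
--------+------------
Bob     | NULL       
Fiona   | Programming
Xander  | Physics    
Eve     | Programming
Hank    | Physics    


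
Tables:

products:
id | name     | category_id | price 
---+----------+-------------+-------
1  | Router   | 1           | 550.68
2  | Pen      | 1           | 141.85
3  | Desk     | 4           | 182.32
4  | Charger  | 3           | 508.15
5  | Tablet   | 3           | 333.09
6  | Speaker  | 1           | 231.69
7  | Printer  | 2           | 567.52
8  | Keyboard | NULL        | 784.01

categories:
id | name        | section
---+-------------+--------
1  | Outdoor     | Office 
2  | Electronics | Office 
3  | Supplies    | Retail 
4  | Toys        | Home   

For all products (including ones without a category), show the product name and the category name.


LEFT JOIN keeps every row from products (the left table); where category_id has no match in categories, the category columns become NULL. Walk through each product:
  - product 1 (Router): category_id=1 -> matches Outdoor
  - product 2 (Pen): category_id=1 -> matches Outdoor
  - product 3 (Desk): category_id=4 -> matches Toys
  - product 4 (Charger): category_id=3 -> matches Supplies
  - product 5 (Tablet): category_id=3 -> matches Supplies
  - product 6 (Speaker): category_id=1 -> matches Outdoor
  - product 7 (Printer): category_id=2 -> matches Electronics
  - product 8 (Keyboard): category_id=NULL, no match -> kept with NULL
All 8 rows appear; 1 has NULL category.

SQL:
SELECT a.name, b.name AS category
FROM products a
LEFT JOIN categories b ON a.category_id = b.id

Result:
name     | category   
---------+------------
Router   | Outdoor    
Pen      | Outdoor    
Desk     | Toys       
Charger  | Supplies   
Tablet   | Supplies   
Speaker  | Outdoor    
Printer  | Electronics
Keyboard | NULL       


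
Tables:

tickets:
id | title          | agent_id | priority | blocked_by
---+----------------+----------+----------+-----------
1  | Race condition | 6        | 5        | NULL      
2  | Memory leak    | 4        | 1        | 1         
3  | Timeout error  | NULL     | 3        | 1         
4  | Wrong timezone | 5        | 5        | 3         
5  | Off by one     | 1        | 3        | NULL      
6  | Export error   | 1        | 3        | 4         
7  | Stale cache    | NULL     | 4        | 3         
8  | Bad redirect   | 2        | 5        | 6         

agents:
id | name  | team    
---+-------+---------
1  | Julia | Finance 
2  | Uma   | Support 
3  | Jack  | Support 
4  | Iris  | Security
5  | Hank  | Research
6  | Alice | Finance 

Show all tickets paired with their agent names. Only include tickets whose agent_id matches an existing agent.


INNER JOIN keeps only tickets rows whose agent_id matches an id in agents. Walk through each ticket:
  - ticket 1 (Race condition): agent_id=6 -> matches Alice
  - ticket 2 (Memory leak): agent_id=4 -> matches Iris
  - ticket 3 (Timeout error): agent_id=NULL, no match -> dropped
  - ticket 4 (Wrong timezone): agent_id=5 -> matches Hank
  - ticket 5 (Off by one): agent_id=1 -> matches Julia
  - ticket 6 (Export error): agent_id=1 -> matches Julia
  - ticket 7 (Stale cache): agent_id=NULL, no match -> dropped
  - ticket 8 (Bad redirect): agent_id=2 -> matches Uma
So 2 of 8 rows are dropped.

SQL:
SELECT a.title, b.name AS agent
FROM tickets a
INNER JOIN agents b ON a.agent_id = b.id

Result:
title          | agent
---------------+------
Race condition | Alice
Memory leak    | Iris 
Wrong timezone | Hank 
Off by one     | Julia
Export error   | Julia
Bad redirect   | Uma  


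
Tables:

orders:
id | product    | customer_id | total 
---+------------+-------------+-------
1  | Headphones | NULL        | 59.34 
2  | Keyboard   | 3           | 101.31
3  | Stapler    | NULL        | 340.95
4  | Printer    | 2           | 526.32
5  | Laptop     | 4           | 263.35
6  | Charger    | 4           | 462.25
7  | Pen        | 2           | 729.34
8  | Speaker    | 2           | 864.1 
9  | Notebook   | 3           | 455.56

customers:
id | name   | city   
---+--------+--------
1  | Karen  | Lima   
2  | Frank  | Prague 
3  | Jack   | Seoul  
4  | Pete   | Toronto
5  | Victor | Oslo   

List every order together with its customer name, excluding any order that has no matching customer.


INNER JOIN keeps only orders rows whose customer_id matches an id in customers. Walk through each order:
  - order 1 (Headphones): customer_id=NULL, no match -> dropped
  - order 2 (Keyboard): customer_id=3 -> matches Jack
  - order 3 (Stapler): customer_id=NULL, no match -> dropped
  - order 4 (Printer): customer_id=2 -> matches Frank
  - order 5 (Laptop): customer_id=4 -> matches Pete
  - order 6 (Charger): customer_id=4 -> matches Pete
  - order 7 (Pen): customer_id=2 -> matches Frank
  - order 8 (Speaker): customer_id=2 -> matches Frank
  - order 9 (Notebook): customer_id=3 -> matches Jack
So 2 of 9 rows are dropped.

SQL:
SELECT a.product, b.name AS customer
FROM orders a
INNER JOIN customers b ON a.customer_id = b.id

Result:
product  | customer
---------+---------
Keyboard | Jack    
Printer  | Frank   
Laptop   | Pete    
Charger  | Pete    
Pen      | Frank   
Speaker  | Frank   
Notebook | Jack    


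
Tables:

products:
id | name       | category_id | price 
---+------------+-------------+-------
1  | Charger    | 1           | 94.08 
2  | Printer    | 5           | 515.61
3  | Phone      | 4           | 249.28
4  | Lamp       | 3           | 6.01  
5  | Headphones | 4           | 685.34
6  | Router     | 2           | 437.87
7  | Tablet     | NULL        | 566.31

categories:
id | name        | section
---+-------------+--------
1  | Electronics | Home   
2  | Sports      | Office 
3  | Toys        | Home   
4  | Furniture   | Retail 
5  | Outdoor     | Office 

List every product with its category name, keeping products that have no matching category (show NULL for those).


LEFT JOIN keeps every row from products (the left table); where category_id has no match in categories, the category columns become NULL. Walk through each product:
  - product 1 (Charger): category_id=1 -> matches Electronics
  - product 2 (Printer): category_id=5 -> matches Outdoor
  - product 3 (Phone): category_id=4 -> matches Furniture
  - product 4 (Lamp): category_id=3 -> matches Toys
  - product 5 (Headphones): category_id=4 -> matches Furniture
  - product 6 (Router): category_id=2 -> matches Sports
  - product 7 (Tablet): category_id=NULL, no match -> kept with NULL
All 7 rows appear; 1 has NULL category.

SQL:
SELECT a.name, b.name AS category
FROM products a
LEFT JOIN categories b ON a.category_id = b.id

Result:
name       | category   
-----------+------------
Charger    | Electronics
Printer    | Outdoor    
Phone      | Furniture  
Lamp       | Toys       
Headphones | Furniture  
Router     | Sports     
Tablet     | NULL       
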